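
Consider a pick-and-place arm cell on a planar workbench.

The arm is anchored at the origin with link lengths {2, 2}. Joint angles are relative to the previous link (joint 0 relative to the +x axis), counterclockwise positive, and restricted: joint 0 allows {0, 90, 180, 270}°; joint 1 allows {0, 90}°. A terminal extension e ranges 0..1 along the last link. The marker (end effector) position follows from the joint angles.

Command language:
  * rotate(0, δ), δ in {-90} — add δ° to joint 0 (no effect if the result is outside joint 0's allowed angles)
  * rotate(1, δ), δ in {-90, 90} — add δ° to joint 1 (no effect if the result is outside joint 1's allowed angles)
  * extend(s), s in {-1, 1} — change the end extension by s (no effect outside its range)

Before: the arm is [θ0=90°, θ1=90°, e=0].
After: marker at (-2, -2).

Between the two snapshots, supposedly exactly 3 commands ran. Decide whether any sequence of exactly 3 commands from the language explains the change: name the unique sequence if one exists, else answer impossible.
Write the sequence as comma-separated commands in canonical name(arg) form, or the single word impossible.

rotate(0, -90), rotate(0, -90), rotate(0, -90)

initial: [θ0=90°, θ1=90°, e=0]
1. rotate(0, -90) → [θ0=0°, θ1=90°, e=0]
2. rotate(0, -90) → [θ0=270°, θ1=90°, e=0]
3. rotate(0, -90) → [θ0=180°, θ1=90°, e=0]
all 125 alternatives checked — unique.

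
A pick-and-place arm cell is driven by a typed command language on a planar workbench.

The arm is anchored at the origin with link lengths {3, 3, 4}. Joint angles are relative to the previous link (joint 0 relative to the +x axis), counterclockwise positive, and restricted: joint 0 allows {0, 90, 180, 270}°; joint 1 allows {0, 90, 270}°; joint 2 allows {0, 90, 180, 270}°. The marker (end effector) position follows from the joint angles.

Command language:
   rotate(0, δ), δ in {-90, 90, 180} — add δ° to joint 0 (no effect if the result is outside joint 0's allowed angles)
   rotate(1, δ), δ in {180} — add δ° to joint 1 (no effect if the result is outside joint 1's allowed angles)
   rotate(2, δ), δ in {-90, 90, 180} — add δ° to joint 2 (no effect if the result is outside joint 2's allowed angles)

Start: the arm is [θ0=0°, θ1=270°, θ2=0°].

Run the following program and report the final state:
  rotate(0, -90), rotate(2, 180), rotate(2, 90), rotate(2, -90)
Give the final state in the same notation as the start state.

[θ0=270°, θ1=270°, θ2=180°]

initial: [θ0=0°, θ1=270°, θ2=0°]
step 1 (rotate(0, -90)): [θ0=270°, θ1=270°, θ2=0°]
step 2 (rotate(2, 180)): [θ0=270°, θ1=270°, θ2=180°]
step 3 (rotate(2, 90)): [θ0=270°, θ1=270°, θ2=270°]
step 4 (rotate(2, -90)): [θ0=270°, θ1=270°, θ2=180°]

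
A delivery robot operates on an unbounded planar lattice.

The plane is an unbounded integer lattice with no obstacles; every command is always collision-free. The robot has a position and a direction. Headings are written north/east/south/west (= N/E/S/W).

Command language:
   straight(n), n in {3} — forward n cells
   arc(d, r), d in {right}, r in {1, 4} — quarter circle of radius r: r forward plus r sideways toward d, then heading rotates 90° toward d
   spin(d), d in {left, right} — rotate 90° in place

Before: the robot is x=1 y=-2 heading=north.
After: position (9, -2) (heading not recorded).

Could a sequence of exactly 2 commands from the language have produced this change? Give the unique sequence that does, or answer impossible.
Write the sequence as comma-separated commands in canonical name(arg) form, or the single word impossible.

t0: x=1 y=-2 heading=north
step 1 (arc(right, 4)): x=5 y=2 heading=east
step 2 (arc(right, 4)): x=9 y=-2 heading=south
no rival 2-sequence matches.

arc(right, 4), arc(right, 4)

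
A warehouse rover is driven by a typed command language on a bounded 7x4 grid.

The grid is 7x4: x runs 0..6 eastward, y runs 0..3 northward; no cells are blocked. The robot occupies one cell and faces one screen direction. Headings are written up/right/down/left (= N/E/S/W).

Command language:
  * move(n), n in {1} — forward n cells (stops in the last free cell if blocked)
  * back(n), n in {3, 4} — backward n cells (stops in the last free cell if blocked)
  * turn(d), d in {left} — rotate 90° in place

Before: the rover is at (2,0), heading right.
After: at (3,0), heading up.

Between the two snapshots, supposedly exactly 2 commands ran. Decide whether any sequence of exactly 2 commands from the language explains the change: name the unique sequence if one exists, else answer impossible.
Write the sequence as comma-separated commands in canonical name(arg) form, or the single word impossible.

key: cell and facing (now N) both changed — the 2 commands mix motion and turning
t0: at (2,0), heading right
t=1 move(1) ⇒ at (3,0), heading right
t=2 turn(left) ⇒ at (3,0), heading up
no rival 2-sequence matches.

move(1), turn(left)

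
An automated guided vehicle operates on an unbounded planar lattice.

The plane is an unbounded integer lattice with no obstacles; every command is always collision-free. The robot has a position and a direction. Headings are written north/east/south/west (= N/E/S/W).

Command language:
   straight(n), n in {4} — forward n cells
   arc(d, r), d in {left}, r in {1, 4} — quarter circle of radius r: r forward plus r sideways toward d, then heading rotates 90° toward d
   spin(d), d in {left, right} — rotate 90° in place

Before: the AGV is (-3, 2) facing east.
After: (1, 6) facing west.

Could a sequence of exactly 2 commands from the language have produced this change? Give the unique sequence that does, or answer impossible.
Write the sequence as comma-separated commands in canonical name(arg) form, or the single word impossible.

key: running spin(left) before arc(left, 4) would end elsewhere — order is forced
initial: (-3, 2) facing east
t=1 arc(left, 4) ⇒ (1, 6) facing north
t=2 spin(left) ⇒ (1, 6) facing west
all 25 alternatives checked — unique.

arc(left, 4), spin(left)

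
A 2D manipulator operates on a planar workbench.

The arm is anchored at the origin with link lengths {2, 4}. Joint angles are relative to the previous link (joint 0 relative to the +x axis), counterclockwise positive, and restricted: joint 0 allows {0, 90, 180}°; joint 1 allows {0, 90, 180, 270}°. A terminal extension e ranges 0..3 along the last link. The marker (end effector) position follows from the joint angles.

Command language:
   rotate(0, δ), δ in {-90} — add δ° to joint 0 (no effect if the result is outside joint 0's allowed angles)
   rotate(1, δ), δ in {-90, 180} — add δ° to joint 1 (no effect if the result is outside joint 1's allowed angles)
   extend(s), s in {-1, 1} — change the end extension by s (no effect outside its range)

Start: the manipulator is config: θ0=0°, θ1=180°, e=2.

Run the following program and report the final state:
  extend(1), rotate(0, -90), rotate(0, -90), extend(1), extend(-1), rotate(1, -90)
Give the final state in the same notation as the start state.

config: θ0=0°, θ1=90°, e=2

start: config: θ0=0°, θ1=180°, e=2
1. extend(1) → config: θ0=0°, θ1=180°, e=3
2. rotate(0, -90) → config: θ0=0°, θ1=180°, e=3
3. rotate(0, -90) → config: θ0=0°, θ1=180°, e=3
4. extend(1) → config: θ0=0°, θ1=180°, e=3
5. extend(-1) → config: θ0=0°, θ1=180°, e=2
6. rotate(1, -90) → config: θ0=0°, θ1=90°, e=2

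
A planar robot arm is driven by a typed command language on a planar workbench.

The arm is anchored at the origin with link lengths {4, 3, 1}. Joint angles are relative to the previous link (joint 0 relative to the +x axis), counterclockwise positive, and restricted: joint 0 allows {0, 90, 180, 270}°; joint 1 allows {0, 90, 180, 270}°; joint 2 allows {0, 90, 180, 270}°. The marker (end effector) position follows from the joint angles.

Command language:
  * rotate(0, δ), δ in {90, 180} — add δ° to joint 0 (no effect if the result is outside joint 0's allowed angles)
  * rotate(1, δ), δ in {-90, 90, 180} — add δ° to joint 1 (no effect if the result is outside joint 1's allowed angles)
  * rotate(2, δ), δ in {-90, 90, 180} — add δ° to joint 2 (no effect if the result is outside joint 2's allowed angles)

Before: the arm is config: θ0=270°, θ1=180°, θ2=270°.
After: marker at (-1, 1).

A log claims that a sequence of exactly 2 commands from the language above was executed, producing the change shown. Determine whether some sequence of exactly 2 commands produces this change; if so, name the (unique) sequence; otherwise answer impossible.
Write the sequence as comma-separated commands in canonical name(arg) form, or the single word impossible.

rotate(0, 90), rotate(0, 90)

begin: config: θ0=270°, θ1=180°, θ2=270°
[1] after rotate(0, 90): config: θ0=0°, θ1=180°, θ2=270°
[2] after rotate(0, 90): config: θ0=90°, θ1=180°, θ2=270°
uniquely the one of 64 2-step routes that fits.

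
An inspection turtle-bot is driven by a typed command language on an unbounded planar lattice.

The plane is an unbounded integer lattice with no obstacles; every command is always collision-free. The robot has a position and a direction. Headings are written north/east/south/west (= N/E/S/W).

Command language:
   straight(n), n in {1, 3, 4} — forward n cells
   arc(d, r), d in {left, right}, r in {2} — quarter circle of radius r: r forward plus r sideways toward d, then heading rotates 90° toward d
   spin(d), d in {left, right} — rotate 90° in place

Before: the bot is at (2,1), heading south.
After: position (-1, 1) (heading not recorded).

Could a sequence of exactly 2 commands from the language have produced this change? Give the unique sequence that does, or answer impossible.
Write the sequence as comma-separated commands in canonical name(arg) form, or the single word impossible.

spin(right), straight(3)

key: order matters: swapping spin(right) and straight(3) lands elsewhere
t0: at (2,1), heading south
[1] after spin(right): at (2,1), heading west
[2] after straight(3): at (-1,1), heading west
no rival 2-sequence matches.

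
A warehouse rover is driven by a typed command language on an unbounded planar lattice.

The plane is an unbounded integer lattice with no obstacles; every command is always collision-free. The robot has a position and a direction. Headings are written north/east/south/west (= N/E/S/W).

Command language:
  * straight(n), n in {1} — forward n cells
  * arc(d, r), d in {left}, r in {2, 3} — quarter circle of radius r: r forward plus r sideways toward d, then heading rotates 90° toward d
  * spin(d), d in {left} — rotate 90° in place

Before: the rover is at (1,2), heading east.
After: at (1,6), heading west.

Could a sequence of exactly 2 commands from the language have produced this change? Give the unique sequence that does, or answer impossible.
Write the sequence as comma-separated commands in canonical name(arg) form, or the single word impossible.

arc(left, 2), arc(left, 2)

key: position moved to (1,6) AND the heading swung to W — translation plus rotation needed
begin: at (1,2), heading east
t=1 arc(left, 2) ⇒ at (3,4), heading north
t=2 arc(left, 2) ⇒ at (1,6), heading west
uniquely the one of 16 2-step routes that fits.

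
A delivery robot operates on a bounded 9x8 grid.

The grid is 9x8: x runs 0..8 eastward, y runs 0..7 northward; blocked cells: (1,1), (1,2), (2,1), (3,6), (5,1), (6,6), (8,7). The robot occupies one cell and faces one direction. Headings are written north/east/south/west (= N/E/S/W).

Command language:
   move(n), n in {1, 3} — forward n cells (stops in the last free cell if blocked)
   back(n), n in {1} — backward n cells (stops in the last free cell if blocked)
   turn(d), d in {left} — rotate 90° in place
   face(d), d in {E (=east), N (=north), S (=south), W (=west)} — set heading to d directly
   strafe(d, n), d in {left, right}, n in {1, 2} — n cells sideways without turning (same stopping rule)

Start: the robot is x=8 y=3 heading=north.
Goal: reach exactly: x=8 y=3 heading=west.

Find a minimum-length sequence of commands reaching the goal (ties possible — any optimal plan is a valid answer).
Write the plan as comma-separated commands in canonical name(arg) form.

turn(left)

from: x=8 y=3 heading=north
step 1 (turn(left)): x=8 y=3 heading=west
minimal: 1 command(s), checked below 1.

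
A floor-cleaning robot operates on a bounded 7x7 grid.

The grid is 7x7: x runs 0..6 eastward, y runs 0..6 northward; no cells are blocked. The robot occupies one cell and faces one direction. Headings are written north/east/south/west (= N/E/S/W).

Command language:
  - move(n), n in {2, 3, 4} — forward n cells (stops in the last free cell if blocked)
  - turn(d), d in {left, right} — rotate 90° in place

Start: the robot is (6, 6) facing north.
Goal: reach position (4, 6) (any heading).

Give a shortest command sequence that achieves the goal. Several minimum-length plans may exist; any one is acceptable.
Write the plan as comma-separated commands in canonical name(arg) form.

turn(left), move(2)

start: (6, 6) facing north
step 1 (turn(left)): (6, 6) facing west
step 2 (move(2)): (4, 6) facing west
nothing shorter than 2 reaches the goal.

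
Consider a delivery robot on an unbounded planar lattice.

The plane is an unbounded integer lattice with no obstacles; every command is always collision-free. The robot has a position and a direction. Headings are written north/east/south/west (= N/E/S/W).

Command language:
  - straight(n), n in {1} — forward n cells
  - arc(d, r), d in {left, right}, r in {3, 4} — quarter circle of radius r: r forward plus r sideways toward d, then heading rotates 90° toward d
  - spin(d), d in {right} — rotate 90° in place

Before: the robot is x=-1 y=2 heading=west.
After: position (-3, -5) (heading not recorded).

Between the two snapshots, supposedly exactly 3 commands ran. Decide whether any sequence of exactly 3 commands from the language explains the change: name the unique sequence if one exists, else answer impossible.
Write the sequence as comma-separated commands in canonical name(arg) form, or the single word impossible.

key: order matters: swapping straight(1) and arc(left, 3) lands elsewhere
start: x=-1 y=2 heading=west
1. straight(1) → x=-2 y=2 heading=west
2. arc(left, 4) → x=-6 y=-2 heading=south
3. arc(left, 3) → x=-3 y=-5 heading=east
no rival 3-sequence matches.

straight(1), arc(left, 4), arc(left, 3)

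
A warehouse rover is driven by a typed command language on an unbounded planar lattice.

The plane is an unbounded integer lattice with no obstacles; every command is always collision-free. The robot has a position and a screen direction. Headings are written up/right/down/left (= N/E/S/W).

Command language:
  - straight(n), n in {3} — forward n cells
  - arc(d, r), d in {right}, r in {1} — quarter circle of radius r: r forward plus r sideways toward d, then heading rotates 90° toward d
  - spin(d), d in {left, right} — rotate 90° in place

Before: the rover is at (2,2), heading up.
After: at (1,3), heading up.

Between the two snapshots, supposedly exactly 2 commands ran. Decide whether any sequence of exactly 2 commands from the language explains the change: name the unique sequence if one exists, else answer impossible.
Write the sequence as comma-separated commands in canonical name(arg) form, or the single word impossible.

spin(left), arc(right, 1)

key: heading stays N — rotations cancel among the 2 commands
begin: at (2,2), heading up
[1] after spin(left): at (2,2), heading left
[2] after arc(right, 1): at (1,3), heading up
no other 2-command option fits: unique.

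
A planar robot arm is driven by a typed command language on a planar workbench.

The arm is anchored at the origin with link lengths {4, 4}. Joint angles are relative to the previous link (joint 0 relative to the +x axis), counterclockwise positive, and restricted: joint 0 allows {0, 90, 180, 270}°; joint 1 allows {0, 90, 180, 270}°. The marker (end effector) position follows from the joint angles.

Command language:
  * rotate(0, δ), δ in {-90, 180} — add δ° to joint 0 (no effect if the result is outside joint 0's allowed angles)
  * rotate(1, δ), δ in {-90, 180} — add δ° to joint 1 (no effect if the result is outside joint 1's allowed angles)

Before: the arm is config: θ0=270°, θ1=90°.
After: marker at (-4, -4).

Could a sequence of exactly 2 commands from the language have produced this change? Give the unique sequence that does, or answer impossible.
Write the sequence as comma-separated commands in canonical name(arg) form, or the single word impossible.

t0: config: θ0=270°, θ1=90°
step 1 (rotate(1, -90)): config: θ0=270°, θ1=0°
step 2 (rotate(1, -90)): config: θ0=270°, θ1=270°
no rival 2-sequence matches.

rotate(1, -90), rotate(1, -90)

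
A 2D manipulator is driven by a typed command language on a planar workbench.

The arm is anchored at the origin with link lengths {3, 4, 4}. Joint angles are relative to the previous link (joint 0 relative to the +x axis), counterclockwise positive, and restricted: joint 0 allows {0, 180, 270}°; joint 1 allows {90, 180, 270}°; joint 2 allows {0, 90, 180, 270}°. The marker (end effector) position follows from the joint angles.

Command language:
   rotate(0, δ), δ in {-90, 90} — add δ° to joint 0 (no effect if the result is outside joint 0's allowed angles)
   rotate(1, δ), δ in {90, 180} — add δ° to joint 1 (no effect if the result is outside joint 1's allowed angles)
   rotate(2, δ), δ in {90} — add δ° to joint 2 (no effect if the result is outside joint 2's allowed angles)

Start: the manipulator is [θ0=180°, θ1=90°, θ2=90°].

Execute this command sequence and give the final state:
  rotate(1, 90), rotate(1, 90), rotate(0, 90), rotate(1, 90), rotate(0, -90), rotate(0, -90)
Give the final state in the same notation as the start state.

[θ0=180°, θ1=270°, θ2=90°]

start: [θ0=180°, θ1=90°, θ2=90°]
1. rotate(1, 90) → [θ0=180°, θ1=180°, θ2=90°]
2. rotate(1, 90) → [θ0=180°, θ1=270°, θ2=90°]
3. rotate(0, 90) → [θ0=270°, θ1=270°, θ2=90°]
4. rotate(1, 90) → [θ0=270°, θ1=270°, θ2=90°]
5. rotate(0, -90) → [θ0=180°, θ1=270°, θ2=90°]
6. rotate(0, -90) → [θ0=180°, θ1=270°, θ2=90°]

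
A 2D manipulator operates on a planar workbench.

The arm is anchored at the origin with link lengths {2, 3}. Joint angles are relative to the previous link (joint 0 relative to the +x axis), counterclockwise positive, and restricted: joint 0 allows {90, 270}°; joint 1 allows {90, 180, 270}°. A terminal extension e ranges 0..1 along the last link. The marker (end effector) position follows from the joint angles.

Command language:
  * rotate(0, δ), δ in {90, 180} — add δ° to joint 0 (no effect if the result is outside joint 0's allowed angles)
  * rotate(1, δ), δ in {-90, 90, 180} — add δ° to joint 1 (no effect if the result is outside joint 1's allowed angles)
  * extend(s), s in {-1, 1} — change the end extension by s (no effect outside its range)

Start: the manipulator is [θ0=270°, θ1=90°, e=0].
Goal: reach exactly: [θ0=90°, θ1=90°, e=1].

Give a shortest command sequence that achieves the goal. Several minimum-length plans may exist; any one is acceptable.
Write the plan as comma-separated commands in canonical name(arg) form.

extend(1), rotate(0, 180)

start: [θ0=270°, θ1=90°, e=0]
t=1 extend(1) ⇒ [θ0=270°, θ1=90°, e=1]
t=2 rotate(0, 180) ⇒ [θ0=90°, θ1=90°, e=1]
nothing shorter than 2 reaches the goal.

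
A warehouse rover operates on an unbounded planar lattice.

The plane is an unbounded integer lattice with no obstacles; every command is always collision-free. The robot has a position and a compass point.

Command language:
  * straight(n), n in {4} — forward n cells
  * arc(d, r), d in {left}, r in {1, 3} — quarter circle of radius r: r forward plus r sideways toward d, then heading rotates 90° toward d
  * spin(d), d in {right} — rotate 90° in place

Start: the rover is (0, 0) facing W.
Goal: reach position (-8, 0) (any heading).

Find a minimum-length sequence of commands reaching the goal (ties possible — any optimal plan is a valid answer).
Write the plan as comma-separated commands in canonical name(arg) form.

from: (0, 0) facing W
1. straight(4) → (-4, 0) facing W
2. straight(4) → (-8, 0) facing W
no 1-step plan works, so 2 is optimal.

straight(4), straight(4)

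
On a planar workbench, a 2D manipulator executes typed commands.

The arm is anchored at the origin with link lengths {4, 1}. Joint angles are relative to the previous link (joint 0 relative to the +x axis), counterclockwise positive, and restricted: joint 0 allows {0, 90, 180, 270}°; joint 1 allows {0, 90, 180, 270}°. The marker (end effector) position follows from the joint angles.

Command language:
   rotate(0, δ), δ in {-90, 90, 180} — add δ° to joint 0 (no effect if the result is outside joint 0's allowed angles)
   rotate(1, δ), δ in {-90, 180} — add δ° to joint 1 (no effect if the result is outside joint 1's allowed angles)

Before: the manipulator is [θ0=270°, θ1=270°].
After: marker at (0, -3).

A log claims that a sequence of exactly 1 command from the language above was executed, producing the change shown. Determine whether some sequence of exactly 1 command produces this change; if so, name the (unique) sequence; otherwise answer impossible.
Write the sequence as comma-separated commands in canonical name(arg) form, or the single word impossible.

begin: [θ0=270°, θ1=270°]
[1] after rotate(1, -90): [θ0=270°, θ1=180°]
no other 1-command option fits: unique.

rotate(1, -90)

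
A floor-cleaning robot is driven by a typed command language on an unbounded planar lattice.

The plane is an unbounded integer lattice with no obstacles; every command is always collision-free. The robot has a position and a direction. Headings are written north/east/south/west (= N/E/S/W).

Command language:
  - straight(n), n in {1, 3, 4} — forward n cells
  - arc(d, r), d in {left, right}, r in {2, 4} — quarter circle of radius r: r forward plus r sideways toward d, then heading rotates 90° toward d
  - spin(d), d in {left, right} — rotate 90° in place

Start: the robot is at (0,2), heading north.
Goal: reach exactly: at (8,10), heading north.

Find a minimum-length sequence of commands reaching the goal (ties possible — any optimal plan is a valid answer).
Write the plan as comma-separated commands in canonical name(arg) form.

arc(right, 4), arc(left, 4)

from: at (0,2), heading north
[1] after arc(right, 4): at (4,6), heading east
[2] after arc(left, 4): at (8,10), heading north
shorter routes all fall short; 2 is best.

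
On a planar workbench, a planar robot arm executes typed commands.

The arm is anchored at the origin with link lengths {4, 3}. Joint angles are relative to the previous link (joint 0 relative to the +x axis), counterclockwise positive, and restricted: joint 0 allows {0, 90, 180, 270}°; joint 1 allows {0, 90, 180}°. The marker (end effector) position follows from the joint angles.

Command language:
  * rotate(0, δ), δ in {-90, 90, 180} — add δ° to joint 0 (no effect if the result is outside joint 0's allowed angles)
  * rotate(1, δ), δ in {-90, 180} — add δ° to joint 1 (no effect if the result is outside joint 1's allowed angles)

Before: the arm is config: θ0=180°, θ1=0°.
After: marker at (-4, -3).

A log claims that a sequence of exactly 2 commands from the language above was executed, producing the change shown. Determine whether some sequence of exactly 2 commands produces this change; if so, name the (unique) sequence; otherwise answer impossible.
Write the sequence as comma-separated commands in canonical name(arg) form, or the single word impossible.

key: running rotate(1, -90) before rotate(1, 180) would end elsewhere — order is forced
from: config: θ0=180°, θ1=0°
[1] after rotate(1, 180): config: θ0=180°, θ1=180°
[2] after rotate(1, -90): config: θ0=180°, θ1=90°
uniquely the one of 25 2-step routes that fits.

rotate(1, 180), rotate(1, -90)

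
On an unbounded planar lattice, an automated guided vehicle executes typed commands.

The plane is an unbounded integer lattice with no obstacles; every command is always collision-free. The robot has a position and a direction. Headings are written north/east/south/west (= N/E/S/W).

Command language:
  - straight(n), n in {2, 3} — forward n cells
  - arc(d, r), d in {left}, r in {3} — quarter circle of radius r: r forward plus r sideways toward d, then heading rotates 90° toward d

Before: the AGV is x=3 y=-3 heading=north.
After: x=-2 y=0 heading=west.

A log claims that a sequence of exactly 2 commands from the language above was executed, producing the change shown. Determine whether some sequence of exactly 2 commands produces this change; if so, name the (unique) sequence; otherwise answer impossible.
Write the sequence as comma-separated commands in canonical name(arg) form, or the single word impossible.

arc(left, 3), straight(2)

key: cell and facing (now W) both changed — the 2 commands mix motion and turning
begin: x=3 y=-3 heading=north
step 1 (arc(left, 3)): x=0 y=0 heading=west
step 2 (straight(2)): x=-2 y=0 heading=west
uniquely the one of 9 2-step routes that fits.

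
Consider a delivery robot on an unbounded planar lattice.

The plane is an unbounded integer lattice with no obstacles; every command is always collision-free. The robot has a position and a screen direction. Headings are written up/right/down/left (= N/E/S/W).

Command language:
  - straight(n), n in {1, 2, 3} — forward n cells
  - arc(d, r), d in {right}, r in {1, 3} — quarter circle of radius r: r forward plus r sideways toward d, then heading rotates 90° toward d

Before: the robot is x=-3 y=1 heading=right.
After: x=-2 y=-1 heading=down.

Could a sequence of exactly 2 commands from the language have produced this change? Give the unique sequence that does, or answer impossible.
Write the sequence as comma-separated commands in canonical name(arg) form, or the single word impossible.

key: position moved to (-2,-1) AND the heading swung to S — translation plus rotation needed
t0: x=-3 y=1 heading=right
1. arc(right, 1) → x=-2 y=0 heading=down
2. straight(1) → x=-2 y=-1 heading=down
no rival 2-sequence matches.

arc(right, 1), straight(1)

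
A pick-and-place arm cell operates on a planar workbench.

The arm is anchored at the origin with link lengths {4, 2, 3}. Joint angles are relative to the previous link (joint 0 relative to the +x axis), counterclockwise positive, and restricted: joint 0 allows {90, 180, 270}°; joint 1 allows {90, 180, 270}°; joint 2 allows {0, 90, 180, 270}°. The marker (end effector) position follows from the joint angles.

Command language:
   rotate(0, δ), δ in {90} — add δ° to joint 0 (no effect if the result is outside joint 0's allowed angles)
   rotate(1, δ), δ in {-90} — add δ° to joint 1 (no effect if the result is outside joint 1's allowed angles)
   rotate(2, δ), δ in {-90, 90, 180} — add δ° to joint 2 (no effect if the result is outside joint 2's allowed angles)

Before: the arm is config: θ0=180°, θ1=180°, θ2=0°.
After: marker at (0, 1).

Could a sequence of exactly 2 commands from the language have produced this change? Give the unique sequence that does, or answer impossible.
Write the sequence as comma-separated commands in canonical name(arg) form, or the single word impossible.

rotate(0, 90), rotate(0, 90)

start: config: θ0=180°, θ1=180°, θ2=0°
[1] after rotate(0, 90): config: θ0=270°, θ1=180°, θ2=0°
[2] after rotate(0, 90): config: θ0=270°, θ1=180°, θ2=0°
no rival 2-sequence matches.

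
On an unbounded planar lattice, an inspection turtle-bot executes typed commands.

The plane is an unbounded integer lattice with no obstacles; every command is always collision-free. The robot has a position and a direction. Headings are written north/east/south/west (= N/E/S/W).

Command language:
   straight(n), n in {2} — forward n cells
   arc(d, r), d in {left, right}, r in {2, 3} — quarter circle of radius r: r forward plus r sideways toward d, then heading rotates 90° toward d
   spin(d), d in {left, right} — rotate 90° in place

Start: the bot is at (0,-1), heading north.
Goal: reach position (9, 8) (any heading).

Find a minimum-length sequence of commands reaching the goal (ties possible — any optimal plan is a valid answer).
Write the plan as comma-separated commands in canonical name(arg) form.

arc(right, 3), arc(left, 3), arc(right, 3)

initial: at (0,-1), heading north
t=1 arc(right, 3) ⇒ at (3,2), heading east
t=2 arc(left, 3) ⇒ at (6,5), heading north
t=3 arc(right, 3) ⇒ at (9,8), heading east
no 2-step plan works, so 3 is optimal.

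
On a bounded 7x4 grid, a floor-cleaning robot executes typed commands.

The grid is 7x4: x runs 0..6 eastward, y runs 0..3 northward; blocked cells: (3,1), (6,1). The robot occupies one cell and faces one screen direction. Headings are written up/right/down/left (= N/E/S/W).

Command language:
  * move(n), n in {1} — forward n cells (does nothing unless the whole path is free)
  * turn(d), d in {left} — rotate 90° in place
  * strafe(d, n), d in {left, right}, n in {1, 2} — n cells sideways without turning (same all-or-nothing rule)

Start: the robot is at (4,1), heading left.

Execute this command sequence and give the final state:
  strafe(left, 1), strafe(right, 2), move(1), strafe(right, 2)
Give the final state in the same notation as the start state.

from: at (4,1), heading left
1. strafe(left, 1) → at (4,0), heading left
2. strafe(right, 2) → at (4,2), heading left
3. move(1) → at (3,2), heading left
4. strafe(right, 2) → at (3,2), heading left

at (3,2), heading left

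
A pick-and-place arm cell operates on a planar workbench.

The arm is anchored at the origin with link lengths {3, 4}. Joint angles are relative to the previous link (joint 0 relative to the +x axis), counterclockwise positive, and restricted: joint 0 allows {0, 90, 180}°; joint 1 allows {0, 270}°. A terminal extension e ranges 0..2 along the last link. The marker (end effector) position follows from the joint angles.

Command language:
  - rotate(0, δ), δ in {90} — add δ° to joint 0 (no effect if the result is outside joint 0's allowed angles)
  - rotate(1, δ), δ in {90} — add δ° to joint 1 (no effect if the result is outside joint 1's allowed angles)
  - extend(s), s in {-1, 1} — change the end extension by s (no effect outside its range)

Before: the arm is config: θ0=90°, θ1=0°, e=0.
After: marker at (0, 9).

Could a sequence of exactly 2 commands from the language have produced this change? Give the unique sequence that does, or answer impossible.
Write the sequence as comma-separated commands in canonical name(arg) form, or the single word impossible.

begin: config: θ0=90°, θ1=0°, e=0
[1] after extend(1): config: θ0=90°, θ1=0°, e=1
[2] after extend(1): config: θ0=90°, θ1=0°, e=2
no other 2-command option fits: unique.

extend(1), extend(1)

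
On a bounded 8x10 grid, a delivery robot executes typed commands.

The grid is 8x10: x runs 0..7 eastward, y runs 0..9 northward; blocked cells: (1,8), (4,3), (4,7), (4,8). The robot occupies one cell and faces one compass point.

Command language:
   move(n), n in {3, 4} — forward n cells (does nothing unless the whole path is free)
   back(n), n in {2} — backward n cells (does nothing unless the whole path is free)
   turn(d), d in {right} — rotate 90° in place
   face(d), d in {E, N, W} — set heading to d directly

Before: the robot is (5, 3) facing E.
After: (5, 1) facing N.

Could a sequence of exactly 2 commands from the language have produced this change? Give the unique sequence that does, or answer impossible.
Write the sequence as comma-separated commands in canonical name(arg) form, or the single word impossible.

face(N), back(2)

key: cell and facing (now N) both changed — the 2 commands mix motion and turning
t0: (5, 3) facing E
step 1 (face(N)): (5, 3) facing N
step 2 (back(2)): (5, 1) facing N
no other 2-command option fits: unique.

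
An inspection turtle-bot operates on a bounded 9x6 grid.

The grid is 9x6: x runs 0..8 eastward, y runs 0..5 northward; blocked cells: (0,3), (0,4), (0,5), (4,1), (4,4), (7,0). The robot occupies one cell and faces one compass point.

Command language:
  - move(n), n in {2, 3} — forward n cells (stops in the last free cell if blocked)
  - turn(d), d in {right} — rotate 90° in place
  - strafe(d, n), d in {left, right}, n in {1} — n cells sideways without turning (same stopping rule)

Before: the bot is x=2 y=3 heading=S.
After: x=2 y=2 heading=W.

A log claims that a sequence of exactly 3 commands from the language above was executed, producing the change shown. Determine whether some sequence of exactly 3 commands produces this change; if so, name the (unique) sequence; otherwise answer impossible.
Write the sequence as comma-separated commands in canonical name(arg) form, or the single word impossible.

key: order matters: swapping move(2) and strafe(right, 1) lands elsewhere
initial: x=2 y=3 heading=S
step 1 (move(2)): x=2 y=1 heading=S
step 2 (turn(right)): x=2 y=1 heading=W
step 3 (strafe(right, 1)): x=2 y=2 heading=W
all 125 alternatives checked — unique.

move(2), turn(right), strafe(right, 1)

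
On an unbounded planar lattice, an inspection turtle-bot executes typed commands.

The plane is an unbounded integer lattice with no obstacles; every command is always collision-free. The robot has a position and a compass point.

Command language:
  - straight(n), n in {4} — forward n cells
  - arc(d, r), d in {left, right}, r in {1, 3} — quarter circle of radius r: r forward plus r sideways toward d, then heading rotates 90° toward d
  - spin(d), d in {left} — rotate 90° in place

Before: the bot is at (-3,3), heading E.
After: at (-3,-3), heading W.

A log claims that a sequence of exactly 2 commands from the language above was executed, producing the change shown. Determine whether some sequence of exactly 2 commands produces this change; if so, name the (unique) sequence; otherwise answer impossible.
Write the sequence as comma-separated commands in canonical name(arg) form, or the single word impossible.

key: position moved to (-3,-3) AND the heading swung to W — translation plus rotation needed
begin: at (-3,3), heading E
1. arc(right, 3) → at (0,0), heading S
2. arc(right, 3) → at (-3,-3), heading W
no other 2-command option fits: unique.

arc(right, 3), arc(right, 3)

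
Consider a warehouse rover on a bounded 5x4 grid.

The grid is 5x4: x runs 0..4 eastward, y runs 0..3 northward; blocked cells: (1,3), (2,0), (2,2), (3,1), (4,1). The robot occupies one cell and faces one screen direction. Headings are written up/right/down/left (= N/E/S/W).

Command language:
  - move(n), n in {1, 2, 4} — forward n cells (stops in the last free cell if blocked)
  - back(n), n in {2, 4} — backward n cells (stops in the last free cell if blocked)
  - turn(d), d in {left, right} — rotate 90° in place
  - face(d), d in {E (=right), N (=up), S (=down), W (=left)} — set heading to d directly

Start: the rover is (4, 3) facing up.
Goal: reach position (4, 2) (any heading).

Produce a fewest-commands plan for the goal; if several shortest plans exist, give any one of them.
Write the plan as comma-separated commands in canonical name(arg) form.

back(2)

begin: (4, 3) facing up
1. back(2) → (4, 2) facing up
no 0-step plan works, so 1 is optimal.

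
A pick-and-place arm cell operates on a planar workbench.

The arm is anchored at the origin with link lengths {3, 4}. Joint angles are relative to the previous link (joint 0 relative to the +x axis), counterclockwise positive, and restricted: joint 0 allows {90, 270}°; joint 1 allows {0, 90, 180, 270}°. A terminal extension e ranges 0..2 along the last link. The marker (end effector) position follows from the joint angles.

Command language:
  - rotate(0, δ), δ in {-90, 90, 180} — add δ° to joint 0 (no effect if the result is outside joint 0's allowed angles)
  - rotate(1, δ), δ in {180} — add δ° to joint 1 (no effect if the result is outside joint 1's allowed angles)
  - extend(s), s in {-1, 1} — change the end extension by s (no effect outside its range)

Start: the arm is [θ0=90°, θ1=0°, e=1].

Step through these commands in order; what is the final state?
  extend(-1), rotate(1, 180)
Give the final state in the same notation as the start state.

[θ0=90°, θ1=180°, e=0]

start: [θ0=90°, θ1=0°, e=1]
step 1 (extend(-1)): [θ0=90°, θ1=0°, e=0]
step 2 (rotate(1, 180)): [θ0=90°, θ1=180°, e=0]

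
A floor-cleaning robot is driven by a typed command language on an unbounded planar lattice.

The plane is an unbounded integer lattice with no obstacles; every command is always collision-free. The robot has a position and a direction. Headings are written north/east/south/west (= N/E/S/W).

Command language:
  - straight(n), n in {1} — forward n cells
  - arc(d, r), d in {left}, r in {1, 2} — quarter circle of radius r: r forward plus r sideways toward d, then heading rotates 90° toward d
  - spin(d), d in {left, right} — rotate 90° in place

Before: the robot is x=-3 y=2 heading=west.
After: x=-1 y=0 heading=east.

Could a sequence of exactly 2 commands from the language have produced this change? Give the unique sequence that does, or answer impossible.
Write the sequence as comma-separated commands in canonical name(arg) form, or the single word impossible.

key: order matters: swapping spin(left) and arc(left, 2) lands elsewhere
start: x=-3 y=2 heading=west
[1] after spin(left): x=-3 y=2 heading=south
[2] after arc(left, 2): x=-1 y=0 heading=east
all 25 alternatives checked — unique.

spin(left), arc(left, 2)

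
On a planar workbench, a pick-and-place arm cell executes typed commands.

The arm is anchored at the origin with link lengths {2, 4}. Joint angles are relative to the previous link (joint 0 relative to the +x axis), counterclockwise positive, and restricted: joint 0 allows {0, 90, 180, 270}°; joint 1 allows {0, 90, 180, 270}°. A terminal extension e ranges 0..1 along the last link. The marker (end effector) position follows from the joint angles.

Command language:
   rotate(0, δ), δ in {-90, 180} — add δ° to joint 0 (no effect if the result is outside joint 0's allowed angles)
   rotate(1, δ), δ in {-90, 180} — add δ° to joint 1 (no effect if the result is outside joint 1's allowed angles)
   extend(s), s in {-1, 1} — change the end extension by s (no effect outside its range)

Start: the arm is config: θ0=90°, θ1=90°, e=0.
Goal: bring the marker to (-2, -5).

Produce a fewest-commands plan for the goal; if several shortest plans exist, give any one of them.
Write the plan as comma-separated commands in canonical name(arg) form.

t0: config: θ0=90°, θ1=90°, e=0
step 1 (extend(1)): config: θ0=90°, θ1=90°, e=1
step 2 (rotate(0, 180)): config: θ0=270°, θ1=90°, e=1
step 3 (rotate(0, -90)): config: θ0=180°, θ1=90°, e=1
no 2-step plan works, so 3 is optimal.

extend(1), rotate(0, 180), rotate(0, -90)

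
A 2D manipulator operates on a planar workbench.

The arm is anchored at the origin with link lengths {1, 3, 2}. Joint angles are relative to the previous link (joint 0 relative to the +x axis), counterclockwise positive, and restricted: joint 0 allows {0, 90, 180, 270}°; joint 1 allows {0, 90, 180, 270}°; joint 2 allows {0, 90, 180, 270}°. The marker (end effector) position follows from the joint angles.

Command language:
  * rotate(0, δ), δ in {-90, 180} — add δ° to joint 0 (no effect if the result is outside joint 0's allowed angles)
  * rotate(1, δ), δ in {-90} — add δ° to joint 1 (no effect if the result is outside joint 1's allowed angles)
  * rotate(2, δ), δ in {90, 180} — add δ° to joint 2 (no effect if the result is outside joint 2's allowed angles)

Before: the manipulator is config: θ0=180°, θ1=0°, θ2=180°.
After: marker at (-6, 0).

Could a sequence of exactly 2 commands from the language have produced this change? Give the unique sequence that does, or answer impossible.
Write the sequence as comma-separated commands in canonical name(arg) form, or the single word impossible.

rotate(2, 90), rotate(2, 90)

from: config: θ0=180°, θ1=0°, θ2=180°
step 1 (rotate(2, 90)): config: θ0=180°, θ1=0°, θ2=270°
step 2 (rotate(2, 90)): config: θ0=180°, θ1=0°, θ2=0°
uniquely the one of 25 2-step routes that fits.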